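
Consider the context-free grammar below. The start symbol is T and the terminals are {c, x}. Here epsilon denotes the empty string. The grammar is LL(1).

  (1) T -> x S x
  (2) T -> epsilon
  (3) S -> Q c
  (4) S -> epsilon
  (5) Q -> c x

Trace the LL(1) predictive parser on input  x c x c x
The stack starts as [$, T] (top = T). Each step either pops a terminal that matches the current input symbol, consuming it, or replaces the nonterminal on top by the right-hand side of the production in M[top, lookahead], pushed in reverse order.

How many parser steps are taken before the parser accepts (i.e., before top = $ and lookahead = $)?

step 1: stack=$ T  input=x c x c x $  — expand T -> x S x
step 2: stack=$ x S x  input=x c x c x $  — match x
step 3: stack=$ x S  input=c x c x $  — expand S -> Q c
step 4: stack=$ x c Q  input=c x c x $  — expand Q -> c x
step 5: stack=$ x c x c  input=c x c x $  — match c
step 6: stack=$ x c x  input=x c x $  — match x
step 7: stack=$ x c  input=c x $  — match c
step 8: stack=$ x  input=x $  — match x
Accept reached after 8 steps.

8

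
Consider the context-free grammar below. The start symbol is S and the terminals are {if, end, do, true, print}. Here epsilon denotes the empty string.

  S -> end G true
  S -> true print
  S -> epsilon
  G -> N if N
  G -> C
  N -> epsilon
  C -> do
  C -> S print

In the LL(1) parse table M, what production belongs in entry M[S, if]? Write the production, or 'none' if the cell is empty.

FIRST(S): from S->end G true we get {end}; from S->true print we get {true}; from S->epsilon we get {epsilon}. So FIRST(S) = {epsilon, end, true}.
FIRST(N): from N->epsilon we get {epsilon}. So FIRST(N) = {epsilon}.
FIRST(C): from C->do we get {do}; from C->S print we get {end, print, true}. So FIRST(C) = {do, end, print, true}.
FIRST(G): from G->N if N we get {if}; from G->C we get {do, end, print, true}. So FIRST(G) = {do, end, if, print, true}.
FOLLOW(S) includes $ since S is the start symbol.
FOLLOW(S): in C->S print, S is followed by print with FIRST {print}. Thus FOLLOW(S) = {$, print}.
For S -> end G true: FIRST(end G true) = {end}, so it goes in M[S, t] for t ∈ {end}.
For S -> true print: FIRST(true print) = {true}, so it goes in M[S, t] for t ∈ {true}.
For S -> epsilon: FIRST(epsilon) = {epsilon}, so it goes in M[S, t] for t ∈ {}; since epsilon ∈ FIRST, also for every t ∈ FOLLOW(S) = {$, print}.
None of these place a production in M[S, if].

none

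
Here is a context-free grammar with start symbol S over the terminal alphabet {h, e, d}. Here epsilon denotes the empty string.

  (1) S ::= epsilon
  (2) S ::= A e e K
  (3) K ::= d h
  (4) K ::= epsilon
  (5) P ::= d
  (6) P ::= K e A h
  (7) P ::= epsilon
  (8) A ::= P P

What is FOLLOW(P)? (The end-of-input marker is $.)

{d, e, h}

FIRST(K) = {epsilon, d}
FIRST(P) = {epsilon, d, e}  (via K e A h)
FIRST(A) = {epsilon, d, e}  (via P P)
FIRST(S) = {epsilon, d, e}  (via A e e K)
FOLLOW(S) includes $ since S is the start symbol.
FOLLOW(S): S appears on no right-hand side. Thus FOLLOW(S) = {$}.
FOLLOW(K): in S::=A e e K, the suffix after K is empty, so FOLLOW(K) ⊇ FOLLOW(S) = {$}; in P::=K e A h, K is followed by e A h with FIRST {e}. Thus FOLLOW(K) = {$, e}.
FOLLOW(A): in S::=A e e K, A is followed by e e K with FIRST {e}; in P::=K e A h, A is followed by h with FIRST {h}. Thus FOLLOW(A) = {e, h}.
FOLLOW(P): in A::=P P (occurrence 1), P is followed by P with FIRST {epsilon, d, e}; in A::=P P (occurrence 1), the suffix after P is nullable, so FOLLOW(P) ⊇ FOLLOW(A) = {e, h}; in A::=P P (occurrence 2), the suffix after P is empty, so FOLLOW(P) ⊇ FOLLOW(A) = {e, h}. Thus FOLLOW(P) = {d, e, h}.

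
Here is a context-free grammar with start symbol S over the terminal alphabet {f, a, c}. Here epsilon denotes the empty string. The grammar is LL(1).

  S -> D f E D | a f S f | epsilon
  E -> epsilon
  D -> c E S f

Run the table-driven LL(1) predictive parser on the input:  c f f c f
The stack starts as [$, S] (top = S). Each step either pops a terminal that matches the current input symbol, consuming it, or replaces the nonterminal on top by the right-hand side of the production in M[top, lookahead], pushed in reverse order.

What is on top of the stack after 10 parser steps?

E

      Stack            Input        Action
   1  $ S              c f f c f $  expand S -> D f E D
   2  $ D E f D        c f f c f $  expand D -> c E S f
   3  $ D E f f S E c  c f f c f $  match c
   4  $ D E f f S E    f f c f $    expand E -> epsilon
   5  $ D E f f S      f f c f $    expand S -> epsilon
   6  $ D E f f        f f c f $    match f
   7  $ D E f          f c f $      match f
   8  $ D E            c f $        expand E -> epsilon
   9  $ D              c f $        expand D -> c E S f
  10  $ f S E c        c f $        match c
Stack after step 10: $ f S E (top = E).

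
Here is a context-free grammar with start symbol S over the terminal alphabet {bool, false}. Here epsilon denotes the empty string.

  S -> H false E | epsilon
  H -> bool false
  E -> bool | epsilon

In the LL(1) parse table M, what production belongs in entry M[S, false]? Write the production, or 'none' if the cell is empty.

none

FIRST(H) = {bool}
FIRST(E) = {epsilon, bool}
FIRST(S) = {epsilon, bool}  (via H false E)
FOLLOW(S) includes $ since S is the start symbol.
FOLLOW(S): S appears on no right-hand side. Thus FOLLOW(S) = {$}.
For S -> H false E: FIRST(H false E) = {bool}, so it goes in M[S, t] for t ∈ {bool}.
For S -> epsilon: FIRST(epsilon) = {epsilon}, so it goes in M[S, t] for t ∈ {}; since epsilon ∈ FIRST, also for every t ∈ FOLLOW(S) = {$}.
None of these place a production in M[S, false].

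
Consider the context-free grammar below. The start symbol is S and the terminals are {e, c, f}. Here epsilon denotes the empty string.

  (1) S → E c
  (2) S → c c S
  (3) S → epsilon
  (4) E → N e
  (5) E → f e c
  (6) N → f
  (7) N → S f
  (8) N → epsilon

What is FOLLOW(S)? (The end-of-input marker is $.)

{$, f}

FIRST(S): from S→E c we get {c, e, f}; from S→c c S we get {c}; from S→epsilon we get {epsilon}. So FIRST(S) = {epsilon, c, e, f}.
FIRST(N): from N→f we get {f}; from N→S f we get {c, e, f}; from N→epsilon we get {epsilon}. So FIRST(N) = {epsilon, c, e, f}.
FIRST(E): from E→N e we get {c, e, f}; from E→f e c we get {f}. So FIRST(E) = {c, e, f}.
FOLLOW(S) includes $ since S is the start symbol.
FOLLOW(S): in S→c c S, the suffix after S is empty (adds nothing new); in N→S f, S is followed by f with FIRST {f}. Thus FOLLOW(S) = {$, f}.
FOLLOW(E): in S→E c, E is followed by c with FIRST {c}. Thus FOLLOW(E) = {c}.
FOLLOW(N): in E→N e, N is followed by e with FIRST {e}. Thus FOLLOW(N) = {e}.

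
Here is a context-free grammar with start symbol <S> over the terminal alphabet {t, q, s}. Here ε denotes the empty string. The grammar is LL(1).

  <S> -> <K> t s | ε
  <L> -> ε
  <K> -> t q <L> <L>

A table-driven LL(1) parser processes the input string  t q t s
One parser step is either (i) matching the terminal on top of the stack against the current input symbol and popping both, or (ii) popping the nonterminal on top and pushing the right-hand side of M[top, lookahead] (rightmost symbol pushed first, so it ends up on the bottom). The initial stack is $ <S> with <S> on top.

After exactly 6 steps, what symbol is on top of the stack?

t

step 1: stack=$ <S>  input=t q t s $  — expand <S> -> <K> t s
step 2: stack=$ s t <K>  input=t q t s $  — expand <K> -> t q <L> <L>
step 3: stack=$ s t <L> <L> q t  input=t q t s $  — match t
step 4: stack=$ s t <L> <L> q  input=q t s $  — match q
step 5: stack=$ s t <L> <L>  input=t s $  — expand <L> -> ε
step 6: stack=$ s t <L>  input=t s $  — expand <L> -> ε
Stack after step 6: $ s t (top = t).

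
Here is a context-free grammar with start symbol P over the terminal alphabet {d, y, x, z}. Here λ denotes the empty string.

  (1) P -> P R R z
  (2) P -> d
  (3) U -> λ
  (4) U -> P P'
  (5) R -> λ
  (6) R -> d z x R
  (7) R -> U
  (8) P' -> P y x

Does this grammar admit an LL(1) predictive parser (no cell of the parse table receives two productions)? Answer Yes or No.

No

FIRST(P) = {d}
FIRST(U) = {λ, d}
FIRST(R) = {λ, d}
FIRST(P') = {d}
FOLLOW(P) = {$, d, y, z}
FOLLOW(U) = {d, z}
FOLLOW(R) = {d, z}
FOLLOW(P') = {d, z}
Cell M[P, d] receives both P -> P R R z and P -> d — the grammar is not LL(1).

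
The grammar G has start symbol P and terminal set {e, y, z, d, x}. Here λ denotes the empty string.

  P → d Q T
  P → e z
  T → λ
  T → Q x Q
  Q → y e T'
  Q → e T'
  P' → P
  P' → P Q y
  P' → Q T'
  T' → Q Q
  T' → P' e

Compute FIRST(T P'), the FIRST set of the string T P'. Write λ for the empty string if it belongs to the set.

{d, e, y}

FIRST(P) = {d, e}
FIRST(Q) = {e, y}
FIRST(T) = {λ, e, y}  (via Q x Q)
FIRST(P') = {d, e, y}  (via P, P Q y, Q T')
FIRST(T') = {d, e, y}  (via Q Q, P' e)
FIRST(T P'): take FIRST of each symbol in turn, carrying on past any symbol whose FIRST contains λ; result {d, e, y}.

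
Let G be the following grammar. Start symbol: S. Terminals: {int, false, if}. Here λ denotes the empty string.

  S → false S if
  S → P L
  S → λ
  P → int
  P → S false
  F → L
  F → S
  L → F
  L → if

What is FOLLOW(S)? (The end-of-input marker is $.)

FIRST(S): from S→false S if we get {false}; from S→P L we get {false, int}; from S→λ we get {λ}. So FIRST(S) = {λ, false, int}.
FIRST(P): from P→int we get {int}; from P→S false we get {false, int}. So FIRST(P) = {false, int}.
FIRST(F): from F→L we get {λ, false, if, int}; from F→S we get {λ, false, int}. So FIRST(F) = {λ, false, if, int}.
FIRST(L): from L→F we get {λ, false, if, int}; from L→if we get {if}. So FIRST(L) = {λ, false, if, int}.
FOLLOW(S) includes $ since S is the start symbol.
FOLLOW(S): in S→false S if, S is followed by if with FIRST {if}; in P→S false, S is followed by false with FIRST {false}; in F→S, the suffix after S is empty, so FOLLOW(S) ⊇ FOLLOW(F) = {$, false, if}. Thus FOLLOW(S) = {$, false, if}.
FOLLOW(P): in S→P L, P is followed by L with FIRST {λ, false, if, int}; in S→P L, the suffix after P is nullable, so FOLLOW(P) ⊇ FOLLOW(S) = {$, false, if}. Thus FOLLOW(P) = {$, false, if, int}.
FOLLOW(F): in L→F, the suffix after F is empty, so FOLLOW(F) ⊇ FOLLOW(L) = {$, false, if}. Thus FOLLOW(F) = {$, false, if}.
FOLLOW(L): in S→P L, the suffix after L is empty, so FOLLOW(L) ⊇ FOLLOW(S) = {$, false, if}; in F→L, the suffix after L is empty, so FOLLOW(L) ⊇ FOLLOW(F) = {$, false, if}. Thus FOLLOW(L) = {$, false, if}.

{$, false, if}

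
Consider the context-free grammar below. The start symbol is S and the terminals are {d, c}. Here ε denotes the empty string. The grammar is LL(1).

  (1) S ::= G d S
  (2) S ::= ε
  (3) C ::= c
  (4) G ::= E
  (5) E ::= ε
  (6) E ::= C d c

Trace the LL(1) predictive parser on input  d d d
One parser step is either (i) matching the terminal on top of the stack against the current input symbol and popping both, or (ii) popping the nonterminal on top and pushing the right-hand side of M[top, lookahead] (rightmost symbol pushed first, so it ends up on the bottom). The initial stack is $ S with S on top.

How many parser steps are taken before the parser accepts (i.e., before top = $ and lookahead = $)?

      Stack    Input    Action
   1  $ S      d d d $  expand S ::= G d S
   2  $ S d G  d d d $  expand G ::= E
   3  $ S d E  d d d $  expand E ::= ε
   4  $ S d    d d d $  match d
   5  $ S      d d $    expand S ::= G d S
   6  $ S d G  d d $    expand G ::= E
   7  $ S d E  d d $    expand E ::= ε
   8  $ S d    d d $    match d
   9  $ S      d $      expand S ::= G d S
  10  $ S d G  d $      expand G ::= E
  11  $ S d E  d $      expand E ::= ε
  12  $ S d    d $      match d
  13  $ S      $        expand S ::= ε
Accept reached after 13 steps.

13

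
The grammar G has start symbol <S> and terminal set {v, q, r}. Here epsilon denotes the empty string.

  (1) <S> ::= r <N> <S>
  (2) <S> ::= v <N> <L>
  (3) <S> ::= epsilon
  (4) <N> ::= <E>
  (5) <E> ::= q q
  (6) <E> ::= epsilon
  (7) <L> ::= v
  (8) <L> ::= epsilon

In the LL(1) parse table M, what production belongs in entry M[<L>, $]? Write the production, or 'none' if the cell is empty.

<L> ::= epsilon

FIRST(<S>): from <S>::=r <N> <S> we get {r}; from <S>::=v <N> <L> we get {v}; from <S>::=epsilon we get {epsilon}. So FIRST(<S>) = {epsilon, r, v}.
FIRST(<E>): from <E>::=q q we get {q}; from <E>::=epsilon we get {epsilon}. So FIRST(<E>) = {epsilon, q}.
FIRST(<L>): from <L>::=v we get {v}; from <L>::=epsilon we get {epsilon}. So FIRST(<L>) = {epsilon, v}.
FIRST(<N>): from <N>::=<E> we get {epsilon, q}. So FIRST(<N>) = {epsilon, q}.
FOLLOW(<S>) includes $ since <S> is the start symbol.
FOLLOW(<S>): in <S>::=r <N> <S>, the suffix after <S> is empty (adds nothing new). Thus FOLLOW(<S>) = {$}.
FOLLOW(<L>): in <S>::=v <N> <L>, the suffix after <L> is empty, so FOLLOW(<L>) ⊇ FOLLOW(<S>) = {$}. Thus FOLLOW(<L>) = {$}.
For <L> ::= v: FIRST(v) = {v}, so it goes in M[<L>, t] for t ∈ {v}.
For <L> ::= epsilon: FIRST(epsilon) = {epsilon}, so it goes in M[<L>, t] for t ∈ {}; since epsilon ∈ FIRST, also for every t ∈ FOLLOW(<L>) = {$}.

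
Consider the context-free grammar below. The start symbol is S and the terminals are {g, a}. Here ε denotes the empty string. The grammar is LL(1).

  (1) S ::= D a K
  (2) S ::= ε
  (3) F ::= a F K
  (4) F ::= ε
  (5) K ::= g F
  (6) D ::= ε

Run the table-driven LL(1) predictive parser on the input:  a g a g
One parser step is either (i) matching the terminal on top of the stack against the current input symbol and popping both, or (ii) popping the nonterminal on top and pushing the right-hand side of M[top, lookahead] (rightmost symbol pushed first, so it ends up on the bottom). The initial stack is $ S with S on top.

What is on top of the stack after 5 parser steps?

step 1: stack=$ S  input=a g a g $  — expand S ::= D a K
step 2: stack=$ K a D  input=a g a g $  — expand D ::= ε
step 3: stack=$ K a  input=a g a g $  — match a
step 4: stack=$ K  input=g a g $  — expand K ::= g F
step 5: stack=$ F g  input=g a g $  — match g
Stack after step 5: $ F (top = F).

F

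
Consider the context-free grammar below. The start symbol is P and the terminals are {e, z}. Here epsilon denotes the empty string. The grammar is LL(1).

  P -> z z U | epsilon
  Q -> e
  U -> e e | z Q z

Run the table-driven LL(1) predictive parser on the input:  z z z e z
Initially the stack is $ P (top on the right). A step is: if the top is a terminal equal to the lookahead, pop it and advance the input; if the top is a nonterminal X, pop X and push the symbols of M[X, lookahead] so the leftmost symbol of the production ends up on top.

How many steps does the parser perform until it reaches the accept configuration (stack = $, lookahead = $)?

8

     Stack    Input        Action
  1  $ P      z z z e z $  expand P -> z z U
  2  $ U z z  z z z e z $  match z
  3  $ U z    z z e z $    match z
  4  $ U      z e z $      expand U -> z Q z
  5  $ z Q z  z e z $      match z
  6  $ z Q    e z $        expand Q -> e
  7  $ z e    e z $        match e
  8  $ z      z $          match z
Accept reached after 8 steps.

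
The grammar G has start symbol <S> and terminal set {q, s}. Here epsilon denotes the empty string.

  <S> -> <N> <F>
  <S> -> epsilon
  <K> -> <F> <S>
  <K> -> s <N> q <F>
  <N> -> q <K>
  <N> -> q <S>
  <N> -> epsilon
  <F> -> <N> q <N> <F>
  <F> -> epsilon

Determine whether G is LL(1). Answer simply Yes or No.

No

FIRST(<S>) = {epsilon, q}
FIRST(<K>) = {epsilon, q, s}
FIRST(<N>) = {epsilon, q}
FIRST(<F>) = {epsilon, q}
FOLLOW(<S>) = {$, q}
FOLLOW(<K>) = {$, q}
FOLLOW(<N>) = {$, q}
FOLLOW(<F>) = {$, q}
Cell M[<F>, q] receives both <F> -> <N> q <N> <F> and <F> -> epsilon — the grammar is not LL(1).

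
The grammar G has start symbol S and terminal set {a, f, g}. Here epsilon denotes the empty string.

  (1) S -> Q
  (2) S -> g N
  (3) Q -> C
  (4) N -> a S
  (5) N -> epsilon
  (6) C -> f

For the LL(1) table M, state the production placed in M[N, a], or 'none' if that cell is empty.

FIRST(N): from N->a S we get {a}; from N->epsilon we get {epsilon}. So FIRST(N) = {epsilon, a}.
FIRST(C): from C->f we get {f}. So FIRST(C) = {f}.
FIRST(Q): from Q->C we get {f}. So FIRST(Q) = {f}.
FIRST(S): from S->Q we get {f}; from S->g N we get {g}. So FIRST(S) = {f, g}.
FOLLOW(S) includes $ since S is the start symbol.
FOLLOW(S): in N->a S, the suffix after S is empty, so FOLLOW(S) ⊇ FOLLOW(N) = {$}. Thus FOLLOW(S) = {$}.
FOLLOW(N): in S->g N, the suffix after N is empty, so FOLLOW(N) ⊇ FOLLOW(S) = {$}. Thus FOLLOW(N) = {$}.
For N -> a S: FIRST(a S) = {a}, so it goes in M[N, t] for t ∈ {a}.
For N -> epsilon: FIRST(epsilon) = {epsilon}, so it goes in M[N, t] for t ∈ {}; since epsilon ∈ FIRST, also for every t ∈ FOLLOW(N) = {$}.

N -> a S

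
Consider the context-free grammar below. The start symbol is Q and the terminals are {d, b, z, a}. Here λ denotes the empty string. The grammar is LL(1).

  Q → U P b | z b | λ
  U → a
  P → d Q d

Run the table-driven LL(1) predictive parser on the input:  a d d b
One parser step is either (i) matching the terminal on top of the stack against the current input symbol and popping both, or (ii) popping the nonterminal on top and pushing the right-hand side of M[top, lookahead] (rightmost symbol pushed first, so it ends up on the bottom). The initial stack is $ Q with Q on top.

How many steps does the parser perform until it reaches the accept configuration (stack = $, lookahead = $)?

8

step 1: stack=$ Q  input=a d d b $  — expand Q → U P b
step 2: stack=$ b P U  input=a d d b $  — expand U → a
step 3: stack=$ b P a  input=a d d b $  — match a
step 4: stack=$ b P  input=d d b $  — expand P → d Q d
step 5: stack=$ b d Q d  input=d d b $  — match d
step 6: stack=$ b d Q  input=d b $  — expand Q → λ
step 7: stack=$ b d  input=d b $  — match d
step 8: stack=$ b  input=b $  — match b
Accept reached after 8 steps.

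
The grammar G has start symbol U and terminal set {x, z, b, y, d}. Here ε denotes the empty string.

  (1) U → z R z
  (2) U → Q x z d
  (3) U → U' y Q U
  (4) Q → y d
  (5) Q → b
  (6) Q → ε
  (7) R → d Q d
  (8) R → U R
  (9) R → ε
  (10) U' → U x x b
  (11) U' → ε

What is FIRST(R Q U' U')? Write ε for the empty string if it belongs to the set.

{ε, b, d, x, y, z}

FIRST(Q): from Q→y d we get {y}; from Q→b we get {b}; from Q→ε we get {ε}. So FIRST(Q) = {ε, b, y}.
FIRST(U): from U→z R z we get {z}; from U→Q x z d we get {b, x, y}; from U→U' y Q U we get {b, x, y, z}. So FIRST(U) = {b, x, y, z}.
FIRST(R): from R→d Q d we get {d}; from R→U R we get {b, x, y, z}; from R→ε we get {ε}. So FIRST(R) = {ε, b, d, x, y, z}.
FIRST(U'): from U'→U x x b we get {b, x, y, z}; from U'→ε we get {ε}. So FIRST(U') = {ε, b, x, y, z}.
FIRST(R Q U' U'): take FIRST of each symbol in turn, carrying on past any symbol whose FIRST contains ε; result {ε, b, d, x, y, z}.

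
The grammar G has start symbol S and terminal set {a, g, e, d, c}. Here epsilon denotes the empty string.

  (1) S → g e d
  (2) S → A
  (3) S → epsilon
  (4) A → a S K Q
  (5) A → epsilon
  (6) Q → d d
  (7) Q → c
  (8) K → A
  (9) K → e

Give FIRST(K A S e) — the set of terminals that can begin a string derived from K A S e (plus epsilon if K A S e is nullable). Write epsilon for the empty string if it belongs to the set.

{a, e, g}

FIRST(A): from A→a S K Q we get {a}; from A→epsilon we get {epsilon}. So FIRST(A) = {epsilon, a}.
FIRST(Q): from Q→d d we get {d}; from Q→c we get {c}. So FIRST(Q) = {c, d}.
FIRST(S): from S→g e d we get {g}; from S→A we get {epsilon, a}; from S→epsilon we get {epsilon}. So FIRST(S) = {epsilon, a, g}.
FIRST(K): from K→A we get {epsilon, a}; from K→e we get {e}. So FIRST(K) = {epsilon, a, e}.
FIRST(K A S e): take FIRST of each symbol in turn, carrying on past any symbol whose FIRST contains epsilon; result {a, e, g}.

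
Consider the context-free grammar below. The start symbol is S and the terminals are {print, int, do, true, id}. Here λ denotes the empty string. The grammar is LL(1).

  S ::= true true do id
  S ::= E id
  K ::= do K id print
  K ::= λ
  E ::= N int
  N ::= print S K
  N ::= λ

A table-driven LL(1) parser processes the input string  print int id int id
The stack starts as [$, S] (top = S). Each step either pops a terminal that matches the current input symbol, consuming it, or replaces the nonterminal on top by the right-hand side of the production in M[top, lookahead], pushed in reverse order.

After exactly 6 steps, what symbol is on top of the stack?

     Stack               Input                  Action
  1  $ S                 print int id int id $  expand S ::= E id
  2  $ id E              print int id int id $  expand E ::= N int
  3  $ id int N          print int id int id $  expand N ::= print S K
  4  $ id int K S print  print int id int id $  match print
  5  $ id int K S        int id int id $        expand S ::= E id
  6  $ id int K id E     int id int id $        expand E ::= N int
Stack after step 6: $ id int K id int N (top = N).

N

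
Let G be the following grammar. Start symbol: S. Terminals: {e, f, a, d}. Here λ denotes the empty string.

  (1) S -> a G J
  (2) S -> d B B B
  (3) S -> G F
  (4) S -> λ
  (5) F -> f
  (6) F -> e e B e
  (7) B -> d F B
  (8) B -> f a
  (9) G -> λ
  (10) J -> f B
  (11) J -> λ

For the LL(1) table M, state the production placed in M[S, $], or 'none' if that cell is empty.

FIRST(F): from F->f we get {f}; from F->e e B e we get {e}. So FIRST(F) = {e, f}.
FIRST(B): from B->d F B we get {d}; from B->f a we get {f}. So FIRST(B) = {d, f}.
FIRST(G): from G->λ we get {λ}. So FIRST(G) = {λ}.
FIRST(J): from J->f B we get {f}; from J->λ we get {λ}. So FIRST(J) = {λ, f}.
FIRST(S): from S->a G J we get {a}; from S->d B B B we get {d}; from S->G F we get {e, f}; from S->λ we get {λ}. So FIRST(S) = {λ, a, d, e, f}.
FOLLOW(S) includes $ since S is the start symbol.
FOLLOW(S): S appears on no right-hand side. Thus FOLLOW(S) = {$}.
For S -> a G J: FIRST(a G J) = {a}, so it goes in M[S, t] for t ∈ {a}.
For S -> d B B B: FIRST(d B B B) = {d}, so it goes in M[S, t] for t ∈ {d}.
For S -> G F: FIRST(G F) = {e, f}, so it goes in M[S, t] for t ∈ {e, f}.
For S -> λ: FIRST(λ) = {λ}, so it goes in M[S, t] for t ∈ {}; since λ ∈ FIRST, also for every t ∈ FOLLOW(S) = {$}.

S -> λ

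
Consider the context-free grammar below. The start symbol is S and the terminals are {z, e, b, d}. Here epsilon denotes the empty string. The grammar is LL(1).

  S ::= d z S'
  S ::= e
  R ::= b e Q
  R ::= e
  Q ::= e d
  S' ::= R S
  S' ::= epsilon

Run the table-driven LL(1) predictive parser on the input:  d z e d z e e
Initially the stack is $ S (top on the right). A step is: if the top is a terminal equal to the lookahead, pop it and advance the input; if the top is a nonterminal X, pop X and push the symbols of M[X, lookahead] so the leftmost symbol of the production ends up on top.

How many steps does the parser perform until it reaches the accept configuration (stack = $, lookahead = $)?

14

      Stack     Input            Action
   1  $ S       d z e d z e e $  expand S ::= d z S'
   2  $ S' z d  d z e d z e e $  match d
   3  $ S' z    z e d z e e $    match z
   4  $ S'      e d z e e $      expand S' ::= R S
   5  $ S R     e d z e e $      expand R ::= e
   6  $ S e     e d z e e $      match e
   7  $ S       d z e e $        expand S ::= d z S'
   8  $ S' z d  d z e e $        match d
   9  $ S' z    z e e $          match z
  10  $ S'      e e $            expand S' ::= R S
  11  $ S R     e e $            expand R ::= e
  12  $ S e     e e $            match e
  13  $ S       e $              expand S ::= e
  14  $ e       e $              match e
Accept reached after 14 steps.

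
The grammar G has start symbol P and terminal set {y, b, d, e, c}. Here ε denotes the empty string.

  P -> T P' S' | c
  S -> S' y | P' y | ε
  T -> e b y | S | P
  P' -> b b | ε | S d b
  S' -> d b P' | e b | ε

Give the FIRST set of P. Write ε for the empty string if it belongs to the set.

{ε, b, c, d, e, y}

FIRST(S'): from S'->d b P' we get {d}; from S'->e b we get {e}; from S'->ε we get {ε}. So FIRST(S') = {ε, d, e}.
FIRST(P): from P->T P' S' we get {ε, b, c, d, e, y}; from P->c we get {c}. So FIRST(P) = {ε, b, c, d, e, y}.
FIRST(S): from S->S' y we get {d, e, y}; from S->P' y we get {b, d, e, y}; from S->ε we get {ε}. So FIRST(S) = {ε, b, d, e, y}.
FIRST(T): from T->e b y we get {e}; from T->S we get {ε, b, d, e, y}; from T->P we get {ε, b, c, d, e, y}. So FIRST(T) = {ε, b, c, d, e, y}.
FIRST(P'): from P'->b b we get {b}; from P'->ε we get {ε}; from P'->S d b we get {b, d, e, y}. So FIRST(P') = {ε, b, d, e, y}.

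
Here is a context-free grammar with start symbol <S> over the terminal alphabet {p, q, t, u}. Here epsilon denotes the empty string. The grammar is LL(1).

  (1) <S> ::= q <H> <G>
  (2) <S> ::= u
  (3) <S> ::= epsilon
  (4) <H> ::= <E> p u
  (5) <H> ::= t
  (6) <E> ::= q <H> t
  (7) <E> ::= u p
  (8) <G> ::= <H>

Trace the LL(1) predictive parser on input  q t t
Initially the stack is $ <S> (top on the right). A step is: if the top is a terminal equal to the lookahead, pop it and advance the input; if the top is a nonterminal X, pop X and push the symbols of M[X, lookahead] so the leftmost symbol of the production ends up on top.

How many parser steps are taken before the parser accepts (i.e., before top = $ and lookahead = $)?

7

step 1: stack=$ <S>  input=q t t $  — expand <S> ::= q <H> <G>
step 2: stack=$ <G> <H> q  input=q t t $  — match q
step 3: stack=$ <G> <H>  input=t t $  — expand <H> ::= t
step 4: stack=$ <G> t  input=t t $  — match t
step 5: stack=$ <G>  input=t $  — expand <G> ::= <H>
step 6: stack=$ <H>  input=t $  — expand <H> ::= t
step 7: stack=$ t  input=t $  — match t
Accept reached after 7 steps.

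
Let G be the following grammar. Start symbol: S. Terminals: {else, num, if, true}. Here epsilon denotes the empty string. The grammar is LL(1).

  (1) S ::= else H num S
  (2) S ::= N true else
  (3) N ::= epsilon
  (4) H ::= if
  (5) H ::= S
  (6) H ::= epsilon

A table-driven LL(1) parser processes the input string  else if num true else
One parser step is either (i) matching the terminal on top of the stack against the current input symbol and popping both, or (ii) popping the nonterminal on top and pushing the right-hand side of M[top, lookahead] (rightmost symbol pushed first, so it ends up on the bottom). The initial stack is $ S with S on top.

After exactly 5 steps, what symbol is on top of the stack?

S

step 1: stack=$ S  input=else if num true else $  — expand S ::= else H num S
step 2: stack=$ S num H else  input=else if num true else $  — match else
step 3: stack=$ S num H  input=if num true else $  — expand H ::= if
step 4: stack=$ S num if  input=if num true else $  — match if
step 5: stack=$ S num  input=num true else $  — match num
Stack after step 5: $ S (top = S).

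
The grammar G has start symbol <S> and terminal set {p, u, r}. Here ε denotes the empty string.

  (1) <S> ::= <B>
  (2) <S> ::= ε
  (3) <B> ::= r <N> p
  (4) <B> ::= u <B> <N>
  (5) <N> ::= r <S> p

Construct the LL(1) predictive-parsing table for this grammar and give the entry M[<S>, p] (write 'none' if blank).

<S> ::= ε

FIRST(<B>): from <B>::=r <N> p we get {r}; from <B>::=u <B> <N> we get {u}. So FIRST(<B>) = {r, u}.
FIRST(<N>): from <N>::=r <S> p we get {r}. So FIRST(<N>) = {r}.
FIRST(<S>): from <S>::=<B> we get {r, u}; from <S>::=ε we get {ε}. So FIRST(<S>) = {ε, r, u}.
FOLLOW(<S>) includes $ since <S> is the start symbol.
FOLLOW(<S>): in <N>::=r <S> p, <S> is followed by p with FIRST {p}. Thus FOLLOW(<S>) = {$, p}.
For <S> ::= <B>: FIRST(<B>) = {r, u}, so it goes in M[<S>, t] for t ∈ {r, u}.
For <S> ::= ε: FIRST(ε) = {ε}, so it goes in M[<S>, t] for t ∈ {}; since ε ∈ FIRST, also for every t ∈ FOLLOW(<S>) = {$, p}.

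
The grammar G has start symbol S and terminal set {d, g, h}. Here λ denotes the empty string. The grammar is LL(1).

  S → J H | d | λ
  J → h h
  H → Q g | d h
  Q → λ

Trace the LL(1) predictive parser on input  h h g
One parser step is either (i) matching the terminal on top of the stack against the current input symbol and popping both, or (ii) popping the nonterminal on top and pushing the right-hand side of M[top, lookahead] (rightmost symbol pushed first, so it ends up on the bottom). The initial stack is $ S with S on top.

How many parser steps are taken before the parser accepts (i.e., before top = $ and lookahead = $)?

     Stack    Input    Action
  1  $ S      h h g $  expand S → J H
  2  $ H J    h h g $  expand J → h h
  3  $ H h h  h h g $  match h
  4  $ H h    h g $    match h
  5  $ H      g $      expand H → Q g
  6  $ g Q    g $      expand Q → λ
  7  $ g      g $      match g
Accept reached after 7 steps.

7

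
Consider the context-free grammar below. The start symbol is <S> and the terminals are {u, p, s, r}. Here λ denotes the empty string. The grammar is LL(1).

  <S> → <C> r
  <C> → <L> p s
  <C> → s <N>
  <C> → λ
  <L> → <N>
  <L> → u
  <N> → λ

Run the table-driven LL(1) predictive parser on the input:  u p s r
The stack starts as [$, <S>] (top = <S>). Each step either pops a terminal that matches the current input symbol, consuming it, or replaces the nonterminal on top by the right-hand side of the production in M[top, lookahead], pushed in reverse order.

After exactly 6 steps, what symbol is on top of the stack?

r

step 1: stack=$ <S>  input=u p s r $  — expand <S> → <C> r
step 2: stack=$ r <C>  input=u p s r $  — expand <C> → <L> p s
step 3: stack=$ r s p <L>  input=u p s r $  — expand <L> → u
step 4: stack=$ r s p u  input=u p s r $  — match u
step 5: stack=$ r s p  input=p s r $  — match p
step 6: stack=$ r s  input=s r $  — match s
Stack after step 6: $ r (top = r).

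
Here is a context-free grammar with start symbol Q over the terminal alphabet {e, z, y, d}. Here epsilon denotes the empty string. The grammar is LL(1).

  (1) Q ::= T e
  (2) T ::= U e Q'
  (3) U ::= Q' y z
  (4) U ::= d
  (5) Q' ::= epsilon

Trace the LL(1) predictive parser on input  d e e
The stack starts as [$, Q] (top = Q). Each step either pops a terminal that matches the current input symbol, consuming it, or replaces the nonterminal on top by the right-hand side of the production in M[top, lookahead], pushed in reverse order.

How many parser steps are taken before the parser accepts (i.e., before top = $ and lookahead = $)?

7

step 1: stack=$ Q  input=d e e $  — expand Q ::= T e
step 2: stack=$ e T  input=d e e $  — expand T ::= U e Q'
step 3: stack=$ e Q' e U  input=d e e $  — expand U ::= d
step 4: stack=$ e Q' e d  input=d e e $  — match d
step 5: stack=$ e Q' e  input=e e $  — match e
step 6: stack=$ e Q'  input=e $  — expand Q' ::= epsilon
step 7: stack=$ e  input=e $  — match e
Accept reached after 7 steps.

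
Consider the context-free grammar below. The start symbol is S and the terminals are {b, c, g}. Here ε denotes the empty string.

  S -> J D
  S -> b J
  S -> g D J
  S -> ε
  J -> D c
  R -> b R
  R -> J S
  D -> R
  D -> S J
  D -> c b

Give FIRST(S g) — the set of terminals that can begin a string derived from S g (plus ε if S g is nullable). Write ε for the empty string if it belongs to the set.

FIRST(S): from S->J D we get {b, c, g}; from S->b J we get {b}; from S->g D J we get {g}; from S->ε we get {ε}. So FIRST(S) = {ε, b, c, g}.
FIRST(J): from J->D c we get {b, c, g}. So FIRST(J) = {b, c, g}.
FIRST(R): from R->b R we get {b}; from R->J S we get {b, c, g}. So FIRST(R) = {b, c, g}.
FIRST(D): from D->R we get {b, c, g}; from D->S J we get {b, c, g}; from D->c b we get {c}. So FIRST(D) = {b, c, g}.
FIRST(S g): take FIRST of each symbol in turn, carrying on past any symbol whose FIRST contains ε; result {b, c, g}.

{b, c, g}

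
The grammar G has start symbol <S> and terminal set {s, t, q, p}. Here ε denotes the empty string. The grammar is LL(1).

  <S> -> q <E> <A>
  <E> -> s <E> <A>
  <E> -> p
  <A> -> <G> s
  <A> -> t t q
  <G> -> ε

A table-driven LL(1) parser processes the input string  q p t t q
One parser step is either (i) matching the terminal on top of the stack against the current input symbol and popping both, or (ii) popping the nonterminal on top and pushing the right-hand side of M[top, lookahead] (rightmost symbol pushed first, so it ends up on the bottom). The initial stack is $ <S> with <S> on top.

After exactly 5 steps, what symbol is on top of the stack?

t

step 1: stack=$ <S>  input=q p t t q $  — expand <S> -> q <E> <A>
step 2: stack=$ <A> <E> q  input=q p t t q $  — match q
step 3: stack=$ <A> <E>  input=p t t q $  — expand <E> -> p
step 4: stack=$ <A> p  input=p t t q $  — match p
step 5: stack=$ <A>  input=t t q $  — expand <A> -> t t q
Stack after step 5: $ q t t (top = t).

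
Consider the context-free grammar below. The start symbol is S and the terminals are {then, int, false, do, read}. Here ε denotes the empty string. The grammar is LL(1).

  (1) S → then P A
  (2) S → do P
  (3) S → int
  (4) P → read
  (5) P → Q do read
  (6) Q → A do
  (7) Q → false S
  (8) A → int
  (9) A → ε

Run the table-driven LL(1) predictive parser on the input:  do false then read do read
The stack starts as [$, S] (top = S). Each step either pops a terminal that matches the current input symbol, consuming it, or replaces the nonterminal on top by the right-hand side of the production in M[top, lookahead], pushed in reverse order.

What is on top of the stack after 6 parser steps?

     Stack              Input                         Action
  1  $ S                do false then read do read $  expand S → do P
  2  $ P do             do false then read do read $  match do
  3  $ P                false then read do read $     expand P → Q do read
  4  $ read do Q        false then read do read $     expand Q → false S
  5  $ read do S false  false then read do read $     match false
  6  $ read do S        then read do read $           expand S → then P A
Stack after step 6: $ read do A P then (top = then).

then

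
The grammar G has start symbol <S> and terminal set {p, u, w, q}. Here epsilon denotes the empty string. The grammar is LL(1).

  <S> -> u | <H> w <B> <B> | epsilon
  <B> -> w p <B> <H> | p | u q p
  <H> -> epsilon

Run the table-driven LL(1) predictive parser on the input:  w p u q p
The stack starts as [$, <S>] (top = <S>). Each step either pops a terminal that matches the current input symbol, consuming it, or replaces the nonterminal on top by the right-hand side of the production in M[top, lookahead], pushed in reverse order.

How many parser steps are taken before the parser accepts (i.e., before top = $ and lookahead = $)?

9

step 1: stack=$ <S>  input=w p u q p $  — expand <S> -> <H> w <B> <B>
step 2: stack=$ <B> <B> w <H>  input=w p u q p $  — expand <H> -> epsilon
step 3: stack=$ <B> <B> w  input=w p u q p $  — match w
step 4: stack=$ <B> <B>  input=p u q p $  — expand <B> -> p
step 5: stack=$ <B> p  input=p u q p $  — match p
step 6: stack=$ <B>  input=u q p $  — expand <B> -> u q p
step 7: stack=$ p q u  input=u q p $  — match u
step 8: stack=$ p q  input=q p $  — match q
step 9: stack=$ p  input=p $  — match p
Accept reached after 9 steps.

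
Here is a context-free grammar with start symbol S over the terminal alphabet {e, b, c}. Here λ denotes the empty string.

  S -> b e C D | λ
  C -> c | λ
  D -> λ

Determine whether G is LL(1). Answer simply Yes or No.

FIRST(S) = {λ, b}
FIRST(C) = {λ, c}
FIRST(D) = {λ}
FOLLOW(S) = {$}
FOLLOW(C) = {$}
FOLLOW(D) = {$}
Each cell of M receives at most one production.

Yes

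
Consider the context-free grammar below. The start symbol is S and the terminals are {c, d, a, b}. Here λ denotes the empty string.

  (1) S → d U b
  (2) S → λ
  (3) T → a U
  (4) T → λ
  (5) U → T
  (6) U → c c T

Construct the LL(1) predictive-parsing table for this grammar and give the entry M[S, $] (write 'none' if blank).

FIRST(S) = {λ, d}
FIRST(T) = {λ, a}
FIRST(U) = {λ, a, c}  (via T)
FOLLOW(S) includes $ since S is the start symbol.
FOLLOW(S): S appears on no right-hand side. Thus FOLLOW(S) = {$}.
For S → d U b: FIRST(d U b) = {d}, so it goes in M[S, t] for t ∈ {d}.
For S → λ: FIRST(λ) = {λ}, so it goes in M[S, t] for t ∈ {}; since λ ∈ FIRST, also for every t ∈ FOLLOW(S) = {$}.

S → λ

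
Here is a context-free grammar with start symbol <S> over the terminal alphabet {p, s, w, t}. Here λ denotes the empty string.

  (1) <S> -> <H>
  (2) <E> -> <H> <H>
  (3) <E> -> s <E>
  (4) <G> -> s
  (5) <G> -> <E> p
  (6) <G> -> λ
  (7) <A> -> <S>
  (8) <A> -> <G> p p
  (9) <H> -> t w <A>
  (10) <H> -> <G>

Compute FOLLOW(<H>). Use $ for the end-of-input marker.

{$, p, s, t}

FIRST(<S>): from <S>-><H> we get {λ, p, s, t}. So FIRST(<S>) = {λ, p, s, t}.
FIRST(<E>): from <E>-><H> <H> we get {λ, p, s, t}; from <E>->s <E> we get {s}. So FIRST(<E>) = {λ, p, s, t}.
FIRST(<G>): from <G>->s we get {s}; from <G>-><E> p we get {p, s, t}; from <G>->λ we get {λ}. So FIRST(<G>) = {λ, p, s, t}.
FIRST(<A>): from <A>-><S> we get {λ, p, s, t}; from <A>-><G> p p we get {p, s, t}. So FIRST(<A>) = {λ, p, s, t}.
FIRST(<H>): from <H>->t w <A> we get {t}; from <H>-><G> we get {λ, p, s, t}. So FIRST(<H>) = {λ, p, s, t}.
FOLLOW(<S>) includes $ since <S> is the start symbol.
FOLLOW(<E>): in <E>->s <E>, the suffix after <E> is empty (adds nothing new); in <G>-><E> p, <E> is followed by p with FIRST {p}. Thus FOLLOW(<E>) = {p}.
FOLLOW(<S>): in <A>-><S>, the suffix after <S> is empty, so FOLLOW(<S>) ⊇ FOLLOW(<A>) = {$, p, s, t}. Thus FOLLOW(<S>) = {$, p, s, t}.
FOLLOW(<H>): in <S>-><H>, the suffix after <H> is empty, so FOLLOW(<H>) ⊇ FOLLOW(<S>) = {$, p, s, t}; in <E>-><H> <H> (occurrence 1), <H> is followed by <H> with FIRST {λ, p, s, t}; in <E>-><H> <H> (occurrence 1), the suffix after <H> is nullable, so FOLLOW(<H>) ⊇ FOLLOW(<E>) = {p}; in <E>-><H> <H> (occurrence 2), the suffix after <H> is empty, so FOLLOW(<H>) ⊇ FOLLOW(<E>) = {p}. Thus FOLLOW(<H>) = {$, p, s, t}.
FOLLOW(<G>): in <A>-><G> p p, <G> is followed by p p with FIRST {p}; in <H>-><G>, the suffix after <G> is empty, so FOLLOW(<G>) ⊇ FOLLOW(<H>) = {$, p, s, t}. Thus FOLLOW(<G>) = {$, p, s, t}.
FOLLOW(<A>): in <H>->t w <A>, the suffix after <A> is empty, so FOLLOW(<A>) ⊇ FOLLOW(<H>) = {$, p, s, t}. Thus FOLLOW(<A>) = {$, p, s, t}.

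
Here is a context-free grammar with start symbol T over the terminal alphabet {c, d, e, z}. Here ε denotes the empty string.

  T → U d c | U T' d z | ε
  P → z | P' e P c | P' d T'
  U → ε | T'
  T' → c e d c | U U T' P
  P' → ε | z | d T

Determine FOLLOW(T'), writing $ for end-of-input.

FIRST(P') = {ε, d, z}
FIRST(P) = {d, e, z}  (via P' e P c, P' d T')
FIRST(T) = {ε, c, d}  (via U d c, U T' d z)
FIRST(U) = {ε, c}  (via T')
FIRST(T') = {c}  (via U U T' P)
FOLLOW(T) includes $ since T is the start symbol.
FOLLOW(U): in T→U d c, U is followed by d c with FIRST {d}; in T→U T' d z, U is followed by T' d z with FIRST {c}; in T'→U U T' P (occurrence 1), U is followed by U T' P with FIRST {c}; in T'→U U T' P (occurrence 2), U is followed by T' P with FIRST {c}. Thus FOLLOW(U) = {c, d}.
FOLLOW(P'): in P→P' e P c, P' is followed by e P c with FIRST {e}; in P→P' d T', P' is followed by d T' with FIRST {d}. Thus FOLLOW(P') = {d, e}.
FOLLOW(T): in P'→d T, the suffix after T is empty, so FOLLOW(T) ⊇ FOLLOW(P') = {d, e}. Thus FOLLOW(T) = {$, d, e}.
FOLLOW(P): in P→P' e P c, P is followed by c with FIRST {c}; in T'→U U T' P, the suffix after P is empty, so FOLLOW(P) ⊇ FOLLOW(T') = {c, d, e, z}. Thus FOLLOW(P) = {c, d, e, z}.
FOLLOW(T'): in T→U T' d z, T' is followed by d z with FIRST {d}; in P→P' d T', the suffix after T' is empty, so FOLLOW(T') ⊇ FOLLOW(P) = {c, d, e, z}; in U→T', the suffix after T' is empty, so FOLLOW(T') ⊇ FOLLOW(U) = {c, d}; in T'→U U T' P, T' is followed by P with FIRST {d, e, z}. Thus FOLLOW(T') = {c, d, e, z}.

{c, d, e, z}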